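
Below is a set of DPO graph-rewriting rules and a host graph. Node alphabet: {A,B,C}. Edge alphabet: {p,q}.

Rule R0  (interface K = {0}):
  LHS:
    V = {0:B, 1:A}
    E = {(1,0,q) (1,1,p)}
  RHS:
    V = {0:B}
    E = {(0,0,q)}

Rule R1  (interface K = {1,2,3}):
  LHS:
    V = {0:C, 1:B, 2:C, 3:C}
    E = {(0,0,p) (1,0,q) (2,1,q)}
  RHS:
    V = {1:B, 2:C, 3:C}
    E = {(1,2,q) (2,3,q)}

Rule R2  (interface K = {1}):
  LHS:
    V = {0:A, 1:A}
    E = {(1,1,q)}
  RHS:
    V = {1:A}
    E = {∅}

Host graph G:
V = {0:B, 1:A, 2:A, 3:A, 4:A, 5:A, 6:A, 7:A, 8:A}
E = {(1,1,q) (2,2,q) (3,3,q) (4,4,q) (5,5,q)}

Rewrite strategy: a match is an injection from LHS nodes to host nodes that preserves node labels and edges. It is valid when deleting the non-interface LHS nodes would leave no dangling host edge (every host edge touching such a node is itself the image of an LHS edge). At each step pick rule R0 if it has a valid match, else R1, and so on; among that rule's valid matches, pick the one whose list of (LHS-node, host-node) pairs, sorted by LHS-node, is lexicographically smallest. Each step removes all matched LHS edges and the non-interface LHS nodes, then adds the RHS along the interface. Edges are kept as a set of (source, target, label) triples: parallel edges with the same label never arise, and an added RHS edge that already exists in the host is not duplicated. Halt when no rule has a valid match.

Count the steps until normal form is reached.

Answer: 5

Derivation:
start.  V:9 E:5  edges: 1-q->1 2-q->2 3-q->3 4-q->4 5-q->5
1. fire R2 via {0↦6, 1↦1}  →  V:8 E:4  edges: 2-q->2 3-q->3 4-q->4 5-q->5
2. fire R2 via {0↦1, 1↦2}  →  V:7 E:3  edges: 3-q->3 4-q->4 5-q->5
3. fire R2 via {0↦2, 1↦3}  →  V:6 E:2  edges: 4-q->4 5-q->5
4. fire R2 via {0↦3, 1↦4}  →  V:5 E:1  edges: 5-q->5
5. fire R2 via {0↦4, 1↦5}  →  V:4 E:0  edges: ∅
final graph: no rule applies after step 5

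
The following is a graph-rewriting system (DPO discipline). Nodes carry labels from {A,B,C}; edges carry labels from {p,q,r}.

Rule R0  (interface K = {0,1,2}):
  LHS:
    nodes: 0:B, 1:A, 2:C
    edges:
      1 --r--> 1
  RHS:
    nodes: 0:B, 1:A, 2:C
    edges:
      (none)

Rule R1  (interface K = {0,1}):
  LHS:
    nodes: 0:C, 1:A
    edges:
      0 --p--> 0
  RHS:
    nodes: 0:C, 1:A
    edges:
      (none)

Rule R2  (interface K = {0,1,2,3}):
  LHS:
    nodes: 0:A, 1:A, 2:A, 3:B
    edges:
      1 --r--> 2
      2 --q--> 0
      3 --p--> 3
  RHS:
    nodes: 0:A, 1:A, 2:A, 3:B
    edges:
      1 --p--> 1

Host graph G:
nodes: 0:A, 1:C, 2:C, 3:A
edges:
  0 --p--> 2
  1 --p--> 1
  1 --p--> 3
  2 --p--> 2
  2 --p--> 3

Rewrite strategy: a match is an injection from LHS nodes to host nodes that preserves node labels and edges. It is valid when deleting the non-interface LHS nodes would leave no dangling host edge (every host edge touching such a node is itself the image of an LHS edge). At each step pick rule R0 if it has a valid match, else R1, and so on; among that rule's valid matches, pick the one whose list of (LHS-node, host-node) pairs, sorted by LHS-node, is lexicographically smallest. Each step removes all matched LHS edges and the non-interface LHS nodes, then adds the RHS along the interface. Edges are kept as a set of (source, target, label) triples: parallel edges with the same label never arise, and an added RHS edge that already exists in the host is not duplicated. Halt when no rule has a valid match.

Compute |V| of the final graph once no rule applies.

start.  V:4 E:5  edges: 0-p->2 1-p->1 1-p->3 2-p->2 2-p->3
1. fire R1 via {0↦1, 1↦0}  →  V:4 E:4  edges: 0-p->2 1-p->3 2-p->2 2-p->3
2. fire R1 via {0↦2, 1↦0}  →  V:4 E:3  edges: 0-p->2 1-p->3 2-p->3
normal form: no rule applies after step 2
NF nodes: {0:A, 1:C, 2:C, 3:A}

Answer: 4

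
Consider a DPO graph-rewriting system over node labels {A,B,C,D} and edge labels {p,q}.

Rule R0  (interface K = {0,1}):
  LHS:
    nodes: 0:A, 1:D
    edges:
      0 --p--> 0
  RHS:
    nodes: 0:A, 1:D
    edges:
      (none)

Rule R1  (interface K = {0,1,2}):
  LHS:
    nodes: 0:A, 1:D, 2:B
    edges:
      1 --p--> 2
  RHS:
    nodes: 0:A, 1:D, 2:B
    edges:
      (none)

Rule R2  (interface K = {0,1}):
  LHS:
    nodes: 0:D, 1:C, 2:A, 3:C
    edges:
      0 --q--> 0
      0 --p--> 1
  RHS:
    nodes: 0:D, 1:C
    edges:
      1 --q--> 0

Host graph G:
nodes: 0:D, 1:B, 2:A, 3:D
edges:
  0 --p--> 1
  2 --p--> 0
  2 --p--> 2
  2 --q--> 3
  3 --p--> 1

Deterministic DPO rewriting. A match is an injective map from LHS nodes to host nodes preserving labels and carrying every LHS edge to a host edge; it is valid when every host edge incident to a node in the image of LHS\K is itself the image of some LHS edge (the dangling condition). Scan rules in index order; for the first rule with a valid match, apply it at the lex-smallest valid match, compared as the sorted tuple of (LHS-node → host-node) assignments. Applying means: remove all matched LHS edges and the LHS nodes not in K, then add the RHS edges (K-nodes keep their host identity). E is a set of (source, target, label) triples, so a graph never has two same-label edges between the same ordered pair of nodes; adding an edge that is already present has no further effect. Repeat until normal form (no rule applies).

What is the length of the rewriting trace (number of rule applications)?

initial: |V|=4 |E|=5  E = 0-p->1 2-p->0 2-p->2 2-q->3 3-p->1
step 1: apply R0 at {0↦2, 1↦0}  → |V|=4 |E|=4  E = 0-p->1 2-p->0 2-q->3 3-p->1
step 2: apply R1 at {0↦2, 1↦0, 2↦1}  → |V|=4 |E|=3  E = 2-p->0 2-q->3 3-p->1
step 3: apply R1 at {0↦2, 1↦3, 2↦1}  → |V|=4 |E|=2  E = 2-p->0 2-q->3
final graph: no rule applies after step 3

Answer: 3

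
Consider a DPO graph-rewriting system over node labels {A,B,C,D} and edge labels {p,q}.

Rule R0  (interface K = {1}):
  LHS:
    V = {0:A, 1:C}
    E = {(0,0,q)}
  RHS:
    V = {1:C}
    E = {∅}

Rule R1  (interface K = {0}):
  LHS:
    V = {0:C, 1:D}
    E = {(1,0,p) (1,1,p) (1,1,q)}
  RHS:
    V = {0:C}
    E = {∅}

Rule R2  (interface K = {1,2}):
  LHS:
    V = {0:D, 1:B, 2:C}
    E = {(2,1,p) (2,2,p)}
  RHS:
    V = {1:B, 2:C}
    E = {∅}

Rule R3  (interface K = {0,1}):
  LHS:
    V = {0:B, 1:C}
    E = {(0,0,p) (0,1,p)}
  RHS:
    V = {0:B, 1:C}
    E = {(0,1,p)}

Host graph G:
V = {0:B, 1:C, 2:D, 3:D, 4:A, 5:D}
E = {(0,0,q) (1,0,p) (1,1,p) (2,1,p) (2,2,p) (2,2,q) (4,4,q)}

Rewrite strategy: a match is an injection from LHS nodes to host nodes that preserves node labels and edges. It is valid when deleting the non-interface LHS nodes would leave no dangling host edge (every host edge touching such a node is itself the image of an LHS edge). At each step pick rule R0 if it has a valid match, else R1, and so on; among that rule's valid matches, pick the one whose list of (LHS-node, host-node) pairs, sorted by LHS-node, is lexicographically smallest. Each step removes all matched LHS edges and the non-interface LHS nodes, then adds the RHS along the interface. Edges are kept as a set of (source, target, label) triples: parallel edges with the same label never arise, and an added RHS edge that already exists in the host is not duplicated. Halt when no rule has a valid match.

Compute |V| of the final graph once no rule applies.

Answer: 3

Steps:
initial: |V|=6 |E|=7  E = 0-q->0 1-p->0 1-p->1 2-p->1 2-p->2 2-q->2 4-q->4
step 1: apply R0 at {0↦4, 1↦1}  → |V|=5 |E|=6  E = 0-q->0 1-p->0 1-p->1 2-p->1 2-p->2 2-q->2
step 2: apply R1 at {0↦1, 1↦2}  → |V|=4 |E|=3  E = 0-q->0 1-p->0 1-p->1
step 3: apply R2 at {0↦3, 1↦0, 2↦1}  → |V|=3 |E|=1  E = 0-q->0
normal form: no rule applies after step 3
NF nodes: {0:B, 1:C, 5:D}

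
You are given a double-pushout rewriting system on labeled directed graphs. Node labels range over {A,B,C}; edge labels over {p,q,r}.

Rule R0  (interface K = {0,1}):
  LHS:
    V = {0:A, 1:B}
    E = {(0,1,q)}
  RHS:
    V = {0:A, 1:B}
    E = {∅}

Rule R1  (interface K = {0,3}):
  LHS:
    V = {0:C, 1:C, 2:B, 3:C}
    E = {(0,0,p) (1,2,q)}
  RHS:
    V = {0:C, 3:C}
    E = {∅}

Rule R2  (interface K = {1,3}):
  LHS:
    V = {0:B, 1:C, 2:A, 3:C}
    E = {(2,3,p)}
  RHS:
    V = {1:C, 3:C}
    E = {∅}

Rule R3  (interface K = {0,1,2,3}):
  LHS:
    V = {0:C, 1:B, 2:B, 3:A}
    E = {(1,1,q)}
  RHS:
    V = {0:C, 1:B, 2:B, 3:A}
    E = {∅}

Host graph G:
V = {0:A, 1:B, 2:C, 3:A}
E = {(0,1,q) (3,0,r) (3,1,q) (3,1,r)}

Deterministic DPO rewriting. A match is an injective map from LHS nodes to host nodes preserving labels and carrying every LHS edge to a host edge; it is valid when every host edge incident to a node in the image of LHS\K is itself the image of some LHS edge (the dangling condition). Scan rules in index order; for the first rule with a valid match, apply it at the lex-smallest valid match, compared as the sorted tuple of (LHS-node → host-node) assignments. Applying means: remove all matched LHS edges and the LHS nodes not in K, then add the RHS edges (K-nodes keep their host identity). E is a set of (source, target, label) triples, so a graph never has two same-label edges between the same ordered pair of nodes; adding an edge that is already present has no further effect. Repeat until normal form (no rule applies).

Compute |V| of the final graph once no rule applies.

[0] host  ⇒  4 nodes, 4 edges  {0-q->1 3-r->0 3-q->1 3-r->1}
[1] R0 @ {0↦0, 1↦1}  ⇒  4 nodes, 3 edges  {3-r->0 3-q->1 3-r->1}
[2] R0 @ {0↦3, 1↦1}  ⇒  4 nodes, 2 edges  {3-r->0 3-r->1}
final graph: no rule applies after step 2
NF nodes: {0:A, 1:B, 2:C, 3:A}

Answer: 4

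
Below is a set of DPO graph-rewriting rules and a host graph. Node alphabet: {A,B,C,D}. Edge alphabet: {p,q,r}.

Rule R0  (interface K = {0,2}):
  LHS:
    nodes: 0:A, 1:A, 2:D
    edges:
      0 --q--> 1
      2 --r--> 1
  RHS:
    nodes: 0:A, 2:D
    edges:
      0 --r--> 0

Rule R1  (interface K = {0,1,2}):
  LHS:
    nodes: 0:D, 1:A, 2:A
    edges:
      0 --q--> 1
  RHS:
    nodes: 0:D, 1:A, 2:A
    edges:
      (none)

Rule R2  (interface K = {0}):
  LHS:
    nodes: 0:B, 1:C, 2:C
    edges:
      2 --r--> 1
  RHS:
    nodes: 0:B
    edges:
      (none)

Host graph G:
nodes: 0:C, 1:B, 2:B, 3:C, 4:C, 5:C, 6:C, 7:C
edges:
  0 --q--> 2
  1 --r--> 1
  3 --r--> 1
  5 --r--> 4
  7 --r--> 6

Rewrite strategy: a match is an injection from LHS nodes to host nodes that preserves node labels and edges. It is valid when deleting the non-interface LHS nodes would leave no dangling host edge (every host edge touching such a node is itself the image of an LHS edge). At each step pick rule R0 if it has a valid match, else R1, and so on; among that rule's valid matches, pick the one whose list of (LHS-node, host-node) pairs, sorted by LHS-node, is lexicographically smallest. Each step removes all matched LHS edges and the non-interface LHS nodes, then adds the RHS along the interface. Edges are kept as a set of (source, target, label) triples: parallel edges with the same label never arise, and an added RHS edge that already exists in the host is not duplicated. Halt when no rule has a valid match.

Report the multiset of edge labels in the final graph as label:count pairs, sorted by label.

Answer: q:1 r:2

Derivation:
start.  V:8 E:5  edges: 0-q->2 1-r->1 3-r->1 5-r->4 7-r->6
1. fire R2 via {0↦1, 1↦4, 2↦5}  →  V:6 E:4  edges: 0-q->2 1-r->1 3-r->1 7-r->6
2. fire R2 via {0↦1, 1↦6, 2↦7}  →  V:4 E:3  edges: 0-q->2 1-r->1 3-r->1
normal form: no rule applies after step 2
NF edges: [(0, 2, 'q'), (1, 1, 'r'), (3, 1, 'r')]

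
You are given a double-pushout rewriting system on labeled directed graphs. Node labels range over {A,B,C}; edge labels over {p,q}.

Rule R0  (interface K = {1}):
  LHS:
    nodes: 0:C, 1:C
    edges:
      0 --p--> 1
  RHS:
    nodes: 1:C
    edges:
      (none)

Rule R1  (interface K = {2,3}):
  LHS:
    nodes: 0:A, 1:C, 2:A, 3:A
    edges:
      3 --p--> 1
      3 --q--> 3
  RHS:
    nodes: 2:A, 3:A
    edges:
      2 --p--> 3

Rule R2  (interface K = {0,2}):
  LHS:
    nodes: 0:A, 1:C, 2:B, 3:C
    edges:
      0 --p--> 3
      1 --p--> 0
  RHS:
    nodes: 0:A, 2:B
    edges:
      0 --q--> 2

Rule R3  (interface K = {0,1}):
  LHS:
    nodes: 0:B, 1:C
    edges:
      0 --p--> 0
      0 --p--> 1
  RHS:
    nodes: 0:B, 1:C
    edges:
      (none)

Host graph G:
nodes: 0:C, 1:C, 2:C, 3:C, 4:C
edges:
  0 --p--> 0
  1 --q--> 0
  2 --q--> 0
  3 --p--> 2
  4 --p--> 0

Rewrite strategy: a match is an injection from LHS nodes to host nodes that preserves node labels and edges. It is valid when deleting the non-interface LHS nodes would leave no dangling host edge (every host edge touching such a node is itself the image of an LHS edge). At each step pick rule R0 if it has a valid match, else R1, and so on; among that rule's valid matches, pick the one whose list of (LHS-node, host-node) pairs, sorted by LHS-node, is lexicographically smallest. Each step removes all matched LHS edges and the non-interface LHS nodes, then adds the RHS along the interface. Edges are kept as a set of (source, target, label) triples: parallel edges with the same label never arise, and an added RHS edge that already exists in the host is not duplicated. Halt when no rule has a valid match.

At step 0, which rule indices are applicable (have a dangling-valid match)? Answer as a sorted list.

Answer: [R0]

Derivation:
R0: 2 valid matches — {0↦3, 1↦2}, {0↦4, 1↦0}
R1: no valid match — LHS pattern not found
R2: no valid match — LHS pattern not found
R3: no valid match — LHS pattern not found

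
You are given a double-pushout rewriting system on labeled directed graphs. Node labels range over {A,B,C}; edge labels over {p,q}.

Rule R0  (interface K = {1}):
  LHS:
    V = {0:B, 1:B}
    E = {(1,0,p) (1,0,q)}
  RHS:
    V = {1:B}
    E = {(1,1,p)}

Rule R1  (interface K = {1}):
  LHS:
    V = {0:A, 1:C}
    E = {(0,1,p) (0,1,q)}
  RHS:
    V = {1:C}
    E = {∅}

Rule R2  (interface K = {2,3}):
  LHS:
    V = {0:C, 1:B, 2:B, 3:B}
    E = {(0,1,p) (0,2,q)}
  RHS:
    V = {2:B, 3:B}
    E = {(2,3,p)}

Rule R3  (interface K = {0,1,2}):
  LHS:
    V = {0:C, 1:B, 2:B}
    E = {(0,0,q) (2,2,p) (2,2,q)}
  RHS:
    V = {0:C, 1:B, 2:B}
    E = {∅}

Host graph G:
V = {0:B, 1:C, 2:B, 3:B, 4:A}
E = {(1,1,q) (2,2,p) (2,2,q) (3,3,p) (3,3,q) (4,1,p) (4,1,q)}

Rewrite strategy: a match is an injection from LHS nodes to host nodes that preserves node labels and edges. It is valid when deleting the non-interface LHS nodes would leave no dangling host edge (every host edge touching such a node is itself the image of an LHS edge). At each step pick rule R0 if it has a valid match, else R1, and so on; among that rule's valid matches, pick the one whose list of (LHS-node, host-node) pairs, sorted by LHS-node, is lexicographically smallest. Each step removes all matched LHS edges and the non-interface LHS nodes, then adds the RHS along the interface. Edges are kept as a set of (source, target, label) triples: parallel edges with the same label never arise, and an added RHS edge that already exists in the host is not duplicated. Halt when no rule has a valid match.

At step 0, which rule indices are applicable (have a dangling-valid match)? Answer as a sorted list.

R0: no valid match — LHS pattern not found
R1: 1 valid match — {0↦4, 1↦1}
R2: no valid match — LHS pattern not found
R3: 4 valid matches — {0↦1, 1↦0, 2↦2}, {0↦1, 1↦0, 2↦3}, {0↦1, 1↦2, 2↦3} (+1 more)

Answer: [R1,R3]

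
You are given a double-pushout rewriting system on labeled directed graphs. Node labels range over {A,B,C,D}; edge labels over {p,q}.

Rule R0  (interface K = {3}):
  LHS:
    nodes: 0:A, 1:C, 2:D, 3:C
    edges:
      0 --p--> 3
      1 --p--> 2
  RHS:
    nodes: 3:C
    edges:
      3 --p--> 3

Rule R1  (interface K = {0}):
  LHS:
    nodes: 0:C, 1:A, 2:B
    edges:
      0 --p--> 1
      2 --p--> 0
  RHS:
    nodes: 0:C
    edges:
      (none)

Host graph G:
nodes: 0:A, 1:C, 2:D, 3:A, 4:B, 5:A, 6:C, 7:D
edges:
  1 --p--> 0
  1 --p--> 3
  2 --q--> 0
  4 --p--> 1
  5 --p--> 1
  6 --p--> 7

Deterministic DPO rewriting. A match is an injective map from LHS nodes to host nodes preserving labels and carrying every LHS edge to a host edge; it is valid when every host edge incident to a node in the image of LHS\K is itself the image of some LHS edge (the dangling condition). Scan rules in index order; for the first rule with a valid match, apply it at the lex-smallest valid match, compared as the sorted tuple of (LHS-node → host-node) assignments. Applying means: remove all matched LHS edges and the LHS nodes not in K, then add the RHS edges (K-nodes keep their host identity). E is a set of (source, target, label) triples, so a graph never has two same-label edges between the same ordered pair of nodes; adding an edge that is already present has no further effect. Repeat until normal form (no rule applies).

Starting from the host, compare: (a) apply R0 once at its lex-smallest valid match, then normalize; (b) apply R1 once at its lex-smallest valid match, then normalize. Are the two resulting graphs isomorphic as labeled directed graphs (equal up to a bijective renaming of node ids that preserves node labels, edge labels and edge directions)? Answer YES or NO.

Answer: YES

Rewrite trace:
branch R0-first: apply at {0↦5, 1↦6, 2↦7, 3↦1} → |E|=5, then 1 more step(s) → NF |V|=3 |E|=3 V={0:A, 1:C, 2:D} E=1-p->0 1-p->1 2-q->0
branch R1-first: apply at {0↦1, 1↦3, 2↦4} → |E|=4, then 1 more step(s) → NF |V|=3 |E|=3 V={0:A, 1:C, 2:D} E=1-p->0 1-p->1 2-q->0
graphs isomorphic (equal up to label-preserving node renaming)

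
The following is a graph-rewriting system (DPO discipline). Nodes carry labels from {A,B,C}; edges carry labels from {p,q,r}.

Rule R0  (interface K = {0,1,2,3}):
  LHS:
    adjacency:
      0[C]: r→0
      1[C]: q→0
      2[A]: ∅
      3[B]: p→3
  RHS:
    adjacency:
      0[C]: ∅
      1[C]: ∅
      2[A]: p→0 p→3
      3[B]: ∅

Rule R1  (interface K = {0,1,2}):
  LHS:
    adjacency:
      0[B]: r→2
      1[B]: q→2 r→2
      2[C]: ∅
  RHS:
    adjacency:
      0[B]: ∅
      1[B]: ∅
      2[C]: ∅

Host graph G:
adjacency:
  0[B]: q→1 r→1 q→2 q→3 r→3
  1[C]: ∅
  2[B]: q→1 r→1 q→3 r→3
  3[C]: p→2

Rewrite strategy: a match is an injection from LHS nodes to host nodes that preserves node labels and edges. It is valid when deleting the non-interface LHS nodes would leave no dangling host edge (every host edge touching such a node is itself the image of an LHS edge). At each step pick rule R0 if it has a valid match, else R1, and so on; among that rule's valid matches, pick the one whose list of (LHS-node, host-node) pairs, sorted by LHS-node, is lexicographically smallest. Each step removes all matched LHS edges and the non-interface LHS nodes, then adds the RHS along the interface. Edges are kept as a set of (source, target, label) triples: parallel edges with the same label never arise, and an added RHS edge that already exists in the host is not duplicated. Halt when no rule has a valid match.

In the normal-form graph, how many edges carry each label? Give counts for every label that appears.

[0] host  ⇒  4 nodes, 10 edges  {0-q->1 0-r->1 0-q->2 0-q->3 0-r->3 2-q->1 2-r->1 2-q->3 2-r->3 3-p->2}
[1] R1 @ {0↦0, 1↦2, 2↦1}  ⇒  4 nodes, 7 edges  {0-q->1 0-q->2 0-q->3 0-r->3 2-q->3 2-r->3 3-p->2}
[2] R1 @ {0↦0, 1↦2, 2↦3}  ⇒  4 nodes, 4 edges  {0-q->1 0-q->2 0-q->3 3-p->2}
normal form: no rule applies after step 2
NF edges: [(0, 1, 'q'), (0, 2, 'q'), (0, 3, 'q'), (3, 2, 'p')]

Answer: p:1 q:3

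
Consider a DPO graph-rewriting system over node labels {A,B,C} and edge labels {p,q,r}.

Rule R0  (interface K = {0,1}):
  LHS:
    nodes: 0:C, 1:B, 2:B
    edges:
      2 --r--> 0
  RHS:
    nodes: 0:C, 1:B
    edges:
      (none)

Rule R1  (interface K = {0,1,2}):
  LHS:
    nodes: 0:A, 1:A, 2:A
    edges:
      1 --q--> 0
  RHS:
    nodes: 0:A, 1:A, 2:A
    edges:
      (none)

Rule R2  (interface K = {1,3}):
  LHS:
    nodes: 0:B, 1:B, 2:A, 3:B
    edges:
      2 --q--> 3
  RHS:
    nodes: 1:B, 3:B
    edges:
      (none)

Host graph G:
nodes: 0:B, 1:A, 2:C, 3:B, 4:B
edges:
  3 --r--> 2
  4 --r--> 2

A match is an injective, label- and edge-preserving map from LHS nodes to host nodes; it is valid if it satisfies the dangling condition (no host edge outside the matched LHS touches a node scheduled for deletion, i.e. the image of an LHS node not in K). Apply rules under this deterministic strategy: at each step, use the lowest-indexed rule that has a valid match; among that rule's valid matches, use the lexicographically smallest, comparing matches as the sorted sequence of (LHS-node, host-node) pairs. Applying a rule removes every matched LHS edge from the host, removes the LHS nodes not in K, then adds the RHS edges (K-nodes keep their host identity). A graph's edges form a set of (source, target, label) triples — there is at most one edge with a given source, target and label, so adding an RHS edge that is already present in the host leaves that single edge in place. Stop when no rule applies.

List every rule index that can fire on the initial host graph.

Answer: [R0]

Steps:
R0: 4 valid matches — {0↦2, 1↦0, 2↦3}, {0↦2, 1↦0, 2↦4}, {0↦2, 1↦3, 2↦4} (+1 more)
R1: no valid match — LHS pattern not found
R2: no valid match — LHS pattern not found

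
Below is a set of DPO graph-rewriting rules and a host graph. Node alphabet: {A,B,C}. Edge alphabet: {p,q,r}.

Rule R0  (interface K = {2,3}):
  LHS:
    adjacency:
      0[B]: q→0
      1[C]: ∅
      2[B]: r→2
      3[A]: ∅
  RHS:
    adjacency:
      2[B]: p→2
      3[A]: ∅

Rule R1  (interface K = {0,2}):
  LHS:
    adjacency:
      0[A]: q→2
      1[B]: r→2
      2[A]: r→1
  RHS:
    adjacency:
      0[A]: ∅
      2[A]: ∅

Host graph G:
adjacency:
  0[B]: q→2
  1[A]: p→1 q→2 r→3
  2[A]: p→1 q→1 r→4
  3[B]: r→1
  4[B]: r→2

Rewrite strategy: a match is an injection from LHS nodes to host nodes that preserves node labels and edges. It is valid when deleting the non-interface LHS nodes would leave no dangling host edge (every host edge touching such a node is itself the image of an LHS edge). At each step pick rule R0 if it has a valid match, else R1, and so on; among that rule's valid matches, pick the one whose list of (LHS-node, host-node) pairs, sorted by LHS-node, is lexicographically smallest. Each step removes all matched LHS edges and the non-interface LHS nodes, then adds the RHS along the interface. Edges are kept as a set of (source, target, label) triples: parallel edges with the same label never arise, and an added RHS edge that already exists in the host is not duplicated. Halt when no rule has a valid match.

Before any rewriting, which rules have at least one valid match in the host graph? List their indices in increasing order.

R0: no valid match — LHS pattern not found
R1: 2 valid matches — {0↦1, 1↦4, 2↦2}, {0↦2, 1↦3, 2↦1}

Answer: [R1]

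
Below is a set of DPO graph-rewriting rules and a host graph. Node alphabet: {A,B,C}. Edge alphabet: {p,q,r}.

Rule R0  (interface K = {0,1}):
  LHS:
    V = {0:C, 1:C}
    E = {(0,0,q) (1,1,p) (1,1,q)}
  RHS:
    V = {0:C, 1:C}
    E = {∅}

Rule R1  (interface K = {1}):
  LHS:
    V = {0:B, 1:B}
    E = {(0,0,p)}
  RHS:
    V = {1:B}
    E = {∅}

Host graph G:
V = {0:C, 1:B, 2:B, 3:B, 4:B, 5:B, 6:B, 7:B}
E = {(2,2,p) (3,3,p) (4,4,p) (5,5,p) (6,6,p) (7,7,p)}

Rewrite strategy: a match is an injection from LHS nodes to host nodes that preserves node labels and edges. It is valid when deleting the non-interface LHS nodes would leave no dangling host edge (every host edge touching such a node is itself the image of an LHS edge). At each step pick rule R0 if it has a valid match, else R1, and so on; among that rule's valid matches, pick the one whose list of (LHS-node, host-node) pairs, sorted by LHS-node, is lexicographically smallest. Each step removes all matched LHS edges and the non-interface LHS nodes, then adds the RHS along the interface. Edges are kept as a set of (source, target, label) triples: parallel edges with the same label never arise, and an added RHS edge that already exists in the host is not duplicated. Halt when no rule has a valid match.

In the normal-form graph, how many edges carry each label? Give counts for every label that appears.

[0] host  ⇒  8 nodes, 6 edges  {2-p->2 3-p->3 4-p->4 5-p->5 6-p->6 7-p->7}
[1] R1 @ {0↦2, 1↦1}  ⇒  7 nodes, 5 edges  {3-p->3 4-p->4 5-p->5 6-p->6 7-p->7}
[2] R1 @ {0↦3, 1↦1}  ⇒  6 nodes, 4 edges  {4-p->4 5-p->5 6-p->6 7-p->7}
[3] R1 @ {0↦4, 1↦1}  ⇒  5 nodes, 3 edges  {5-p->5 6-p->6 7-p->7}
[4] R1 @ {0↦5, 1↦1}  ⇒  4 nodes, 2 edges  {6-p->6 7-p->7}
[5] R1 @ {0↦6, 1↦1}  ⇒  3 nodes, 1 edges  {7-p->7}
[6] R1 @ {0↦7, 1↦1}  ⇒  2 nodes, 0 edges  {∅}
final graph: no rule applies after step 6
NF edges: []

Answer: (no edges)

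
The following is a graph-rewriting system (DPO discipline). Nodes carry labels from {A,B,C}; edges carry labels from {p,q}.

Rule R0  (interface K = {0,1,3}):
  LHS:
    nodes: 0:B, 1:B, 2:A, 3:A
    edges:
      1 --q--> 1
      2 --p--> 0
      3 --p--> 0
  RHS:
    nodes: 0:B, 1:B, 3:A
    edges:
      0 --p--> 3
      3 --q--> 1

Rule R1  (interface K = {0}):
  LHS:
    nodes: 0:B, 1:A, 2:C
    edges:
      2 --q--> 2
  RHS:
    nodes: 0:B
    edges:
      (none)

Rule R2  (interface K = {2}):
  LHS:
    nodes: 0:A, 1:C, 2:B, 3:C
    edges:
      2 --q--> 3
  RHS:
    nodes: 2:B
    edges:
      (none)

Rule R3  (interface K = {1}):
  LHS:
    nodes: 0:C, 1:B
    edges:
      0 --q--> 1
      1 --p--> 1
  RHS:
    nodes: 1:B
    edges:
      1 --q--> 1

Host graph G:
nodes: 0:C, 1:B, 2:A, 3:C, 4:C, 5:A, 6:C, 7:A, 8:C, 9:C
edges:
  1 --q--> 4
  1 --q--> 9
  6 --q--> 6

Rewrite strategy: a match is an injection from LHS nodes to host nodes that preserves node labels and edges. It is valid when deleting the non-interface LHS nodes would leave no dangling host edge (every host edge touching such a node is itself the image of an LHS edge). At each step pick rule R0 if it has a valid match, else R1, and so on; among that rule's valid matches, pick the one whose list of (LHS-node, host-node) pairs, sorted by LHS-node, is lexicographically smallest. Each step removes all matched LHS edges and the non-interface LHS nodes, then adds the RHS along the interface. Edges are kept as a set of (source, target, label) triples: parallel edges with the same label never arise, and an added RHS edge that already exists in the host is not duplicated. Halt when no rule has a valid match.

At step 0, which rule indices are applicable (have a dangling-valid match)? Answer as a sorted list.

R0: no valid match — LHS pattern not found
R1: 3 valid matches — {0↦1, 1↦2, 2↦6}, {0↦1, 1↦5, 2↦6}, {0↦1, 1↦7, 2↦6}
R2: 18 valid matches — {0↦2, 1↦0, 2↦1, 3↦4}, {0↦2, 1↦0, 2↦1, 3↦9}, {0↦2, 1↦3, 2↦1, 3↦4} (+15 more)
R3: no valid match — LHS pattern not found

Answer: [R1,R2]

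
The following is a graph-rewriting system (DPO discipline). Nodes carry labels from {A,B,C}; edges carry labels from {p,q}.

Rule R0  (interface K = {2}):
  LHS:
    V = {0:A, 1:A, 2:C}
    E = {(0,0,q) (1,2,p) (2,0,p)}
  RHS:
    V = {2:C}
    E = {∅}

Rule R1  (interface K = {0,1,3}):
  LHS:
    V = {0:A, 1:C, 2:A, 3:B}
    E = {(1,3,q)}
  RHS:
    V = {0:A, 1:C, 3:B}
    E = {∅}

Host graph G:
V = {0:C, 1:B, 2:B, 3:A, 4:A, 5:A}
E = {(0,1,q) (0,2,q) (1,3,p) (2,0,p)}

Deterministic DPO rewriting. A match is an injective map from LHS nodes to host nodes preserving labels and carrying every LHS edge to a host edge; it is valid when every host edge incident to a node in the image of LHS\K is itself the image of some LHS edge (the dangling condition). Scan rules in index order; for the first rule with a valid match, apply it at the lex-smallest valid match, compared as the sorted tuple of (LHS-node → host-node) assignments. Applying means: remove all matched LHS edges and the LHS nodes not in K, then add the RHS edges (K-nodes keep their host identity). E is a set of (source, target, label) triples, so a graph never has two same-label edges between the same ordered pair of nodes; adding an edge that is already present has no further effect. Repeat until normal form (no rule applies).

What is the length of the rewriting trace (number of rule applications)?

Answer: 2

Steps:
[0] host  ⇒  6 nodes, 4 edges  {0-q->1 0-q->2 1-p->3 2-p->0}
[1] R1 @ {0↦3, 1↦0, 2↦4, 3↦1}  ⇒  5 nodes, 3 edges  {0-q->2 1-p->3 2-p->0}
[2] R1 @ {0↦3, 1↦0, 2↦5, 3↦2}  ⇒  4 nodes, 2 edges  {1-p->3 2-p->0}
normal form: no rule applies after step 2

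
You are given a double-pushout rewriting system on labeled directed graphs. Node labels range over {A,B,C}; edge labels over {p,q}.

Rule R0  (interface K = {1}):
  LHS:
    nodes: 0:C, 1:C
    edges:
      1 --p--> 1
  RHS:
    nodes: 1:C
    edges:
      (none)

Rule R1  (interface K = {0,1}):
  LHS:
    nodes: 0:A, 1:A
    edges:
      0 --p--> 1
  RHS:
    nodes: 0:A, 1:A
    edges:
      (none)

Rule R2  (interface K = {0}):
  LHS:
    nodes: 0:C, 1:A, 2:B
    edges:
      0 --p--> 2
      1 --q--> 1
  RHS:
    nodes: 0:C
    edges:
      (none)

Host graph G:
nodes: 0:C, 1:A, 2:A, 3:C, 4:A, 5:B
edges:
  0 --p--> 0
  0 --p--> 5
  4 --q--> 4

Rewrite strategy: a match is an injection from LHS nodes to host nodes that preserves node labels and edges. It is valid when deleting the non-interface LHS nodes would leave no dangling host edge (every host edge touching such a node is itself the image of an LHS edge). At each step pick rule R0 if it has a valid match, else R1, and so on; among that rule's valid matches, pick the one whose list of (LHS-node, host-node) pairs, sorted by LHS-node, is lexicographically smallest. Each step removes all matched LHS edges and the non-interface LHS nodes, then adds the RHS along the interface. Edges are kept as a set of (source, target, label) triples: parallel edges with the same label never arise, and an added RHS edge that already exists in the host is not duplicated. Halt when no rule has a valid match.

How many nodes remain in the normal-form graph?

start.  V:6 E:3  edges: 0-p->0 0-p->5 4-q->4
1. fire R0 via {0↦3, 1↦0}  →  V:5 E:2  edges: 0-p->5 4-q->4
2. fire R2 via {0↦0, 1↦4, 2↦5}  →  V:3 E:0  edges: ∅
halt: no rule applies after step 2
NF nodes: {0:C, 1:A, 2:A}

Answer: 3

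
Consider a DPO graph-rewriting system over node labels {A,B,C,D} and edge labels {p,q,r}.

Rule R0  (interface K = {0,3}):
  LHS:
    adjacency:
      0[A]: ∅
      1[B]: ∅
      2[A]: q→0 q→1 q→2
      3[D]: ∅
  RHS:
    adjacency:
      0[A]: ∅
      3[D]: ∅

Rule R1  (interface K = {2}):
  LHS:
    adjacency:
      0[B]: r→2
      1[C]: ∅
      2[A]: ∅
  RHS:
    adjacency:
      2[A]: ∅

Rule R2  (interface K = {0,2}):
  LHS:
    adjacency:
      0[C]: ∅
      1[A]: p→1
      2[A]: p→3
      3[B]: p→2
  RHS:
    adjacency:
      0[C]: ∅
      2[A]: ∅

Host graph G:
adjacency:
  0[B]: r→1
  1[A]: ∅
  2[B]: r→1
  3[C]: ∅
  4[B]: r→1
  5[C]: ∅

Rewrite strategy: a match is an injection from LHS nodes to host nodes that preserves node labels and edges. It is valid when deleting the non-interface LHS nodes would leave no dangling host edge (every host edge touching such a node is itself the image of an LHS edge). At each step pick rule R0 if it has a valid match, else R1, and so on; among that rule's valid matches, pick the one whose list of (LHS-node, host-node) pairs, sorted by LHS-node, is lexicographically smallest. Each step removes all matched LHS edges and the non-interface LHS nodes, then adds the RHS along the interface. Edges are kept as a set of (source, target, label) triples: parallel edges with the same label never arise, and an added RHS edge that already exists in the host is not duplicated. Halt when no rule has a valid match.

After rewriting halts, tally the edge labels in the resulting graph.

initial: |V|=6 |E|=3  E = 0-r->1 2-r->1 4-r->1
step 1: apply R1 at {0↦0, 1↦3, 2↦1}  → |V|=4 |E|=2  E = 2-r->1 4-r->1
step 2: apply R1 at {0↦2, 1↦5, 2↦1}  → |V|=2 |E|=1  E = 4-r->1
halt: no rule applies after step 2
NF edges: [(4, 1, 'r')]

Answer: r:1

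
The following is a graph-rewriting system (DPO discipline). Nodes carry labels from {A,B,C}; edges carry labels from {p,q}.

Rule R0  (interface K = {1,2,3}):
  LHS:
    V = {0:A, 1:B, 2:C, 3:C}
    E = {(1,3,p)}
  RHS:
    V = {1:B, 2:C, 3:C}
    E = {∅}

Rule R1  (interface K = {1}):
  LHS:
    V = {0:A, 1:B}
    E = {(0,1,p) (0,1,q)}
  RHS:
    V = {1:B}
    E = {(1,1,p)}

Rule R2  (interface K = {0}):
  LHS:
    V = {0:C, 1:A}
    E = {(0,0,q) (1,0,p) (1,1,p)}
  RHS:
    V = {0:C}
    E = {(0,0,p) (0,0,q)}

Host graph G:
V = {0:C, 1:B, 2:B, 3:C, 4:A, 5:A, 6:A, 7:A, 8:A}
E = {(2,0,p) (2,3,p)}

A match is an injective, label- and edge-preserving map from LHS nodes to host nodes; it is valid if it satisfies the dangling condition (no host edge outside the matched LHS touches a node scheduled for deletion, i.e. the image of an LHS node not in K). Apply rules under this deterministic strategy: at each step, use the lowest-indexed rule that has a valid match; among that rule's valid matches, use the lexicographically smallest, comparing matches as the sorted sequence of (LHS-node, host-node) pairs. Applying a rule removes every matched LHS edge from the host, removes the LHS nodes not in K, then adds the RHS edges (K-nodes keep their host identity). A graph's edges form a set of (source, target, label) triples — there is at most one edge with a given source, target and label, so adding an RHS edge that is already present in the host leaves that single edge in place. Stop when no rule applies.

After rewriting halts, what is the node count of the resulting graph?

initial: |V|=9 |E|=2  E = 2-p->0 2-p->3
step 1: apply R0 at {0↦4, 1↦2, 2↦0, 3↦3}  → |V|=8 |E|=1  E = 2-p->0
step 2: apply R0 at {0↦5, 1↦2, 2↦3, 3↦0}  → |V|=7 |E|=0  E = ∅
halt: no rule applies after step 2
NF nodes: {0:C, 1:B, 2:B, 3:C, 6:A, 7:A, 8:A}

Answer: 7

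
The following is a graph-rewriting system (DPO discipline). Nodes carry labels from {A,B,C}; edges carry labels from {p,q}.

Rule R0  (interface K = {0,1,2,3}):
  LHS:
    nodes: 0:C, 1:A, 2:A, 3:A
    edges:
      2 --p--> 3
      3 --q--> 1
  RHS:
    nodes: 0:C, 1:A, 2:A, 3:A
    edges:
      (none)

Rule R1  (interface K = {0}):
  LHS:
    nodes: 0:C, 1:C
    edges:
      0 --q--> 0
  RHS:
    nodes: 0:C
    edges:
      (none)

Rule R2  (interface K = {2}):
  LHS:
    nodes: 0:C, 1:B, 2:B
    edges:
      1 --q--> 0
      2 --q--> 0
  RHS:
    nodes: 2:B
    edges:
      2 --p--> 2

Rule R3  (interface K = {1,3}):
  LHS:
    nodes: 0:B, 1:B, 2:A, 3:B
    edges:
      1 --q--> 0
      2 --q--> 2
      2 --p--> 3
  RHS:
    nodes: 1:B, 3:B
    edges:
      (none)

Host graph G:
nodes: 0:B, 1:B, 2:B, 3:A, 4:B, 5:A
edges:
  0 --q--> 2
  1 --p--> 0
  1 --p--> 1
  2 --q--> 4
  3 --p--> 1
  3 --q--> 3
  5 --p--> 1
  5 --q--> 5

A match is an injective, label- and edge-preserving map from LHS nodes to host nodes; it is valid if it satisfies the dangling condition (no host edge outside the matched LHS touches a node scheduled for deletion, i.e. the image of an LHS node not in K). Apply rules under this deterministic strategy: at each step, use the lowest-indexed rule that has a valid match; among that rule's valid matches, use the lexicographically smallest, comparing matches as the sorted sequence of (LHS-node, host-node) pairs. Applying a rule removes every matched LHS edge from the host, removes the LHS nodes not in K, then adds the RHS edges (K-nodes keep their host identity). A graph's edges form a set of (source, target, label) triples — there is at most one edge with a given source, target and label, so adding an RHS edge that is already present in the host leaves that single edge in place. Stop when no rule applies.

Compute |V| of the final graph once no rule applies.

Answer: 2

Derivation:
start.  V:6 E:8  edges: 0-q->2 1-p->0 1-p->1 2-q->4 3-p->1 3-q->3 5-p->1 5-q->5
1. fire R3 via {0↦4, 1↦2, 2↦3, 3↦1}  →  V:4 E:5  edges: 0-q->2 1-p->0 1-p->1 5-p->1 5-q->5
2. fire R3 via {0↦2, 1↦0, 2↦5, 3↦1}  →  V:2 E:2  edges: 1-p->0 1-p->1
halt: no rule applies after step 2
NF nodes: {0:B, 1:B}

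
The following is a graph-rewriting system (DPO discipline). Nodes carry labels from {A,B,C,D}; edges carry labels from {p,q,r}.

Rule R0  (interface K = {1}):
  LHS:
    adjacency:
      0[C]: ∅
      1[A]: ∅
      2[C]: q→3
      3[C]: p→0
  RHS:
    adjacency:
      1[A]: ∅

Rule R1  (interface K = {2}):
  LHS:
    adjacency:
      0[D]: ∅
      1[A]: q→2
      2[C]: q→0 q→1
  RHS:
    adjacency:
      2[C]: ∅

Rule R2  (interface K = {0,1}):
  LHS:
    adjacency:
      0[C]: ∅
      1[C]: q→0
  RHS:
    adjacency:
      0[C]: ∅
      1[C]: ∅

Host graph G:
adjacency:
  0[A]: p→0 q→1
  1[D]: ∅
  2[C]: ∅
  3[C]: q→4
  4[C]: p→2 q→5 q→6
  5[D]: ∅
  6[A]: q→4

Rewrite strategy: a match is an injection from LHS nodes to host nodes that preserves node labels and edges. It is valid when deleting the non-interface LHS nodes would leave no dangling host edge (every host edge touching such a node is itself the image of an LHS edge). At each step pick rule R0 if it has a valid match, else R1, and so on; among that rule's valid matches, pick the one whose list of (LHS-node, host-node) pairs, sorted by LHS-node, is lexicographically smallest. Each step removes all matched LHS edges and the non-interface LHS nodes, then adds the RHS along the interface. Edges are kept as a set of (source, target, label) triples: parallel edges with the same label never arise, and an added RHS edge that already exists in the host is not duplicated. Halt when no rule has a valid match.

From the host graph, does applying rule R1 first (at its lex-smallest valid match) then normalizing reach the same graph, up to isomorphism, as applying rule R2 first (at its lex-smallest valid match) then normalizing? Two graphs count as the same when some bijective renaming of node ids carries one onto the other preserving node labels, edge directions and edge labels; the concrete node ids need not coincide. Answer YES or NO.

branch R1-first: apply at {0↦5, 1↦6, 2↦4} → |E|=4, then 1 more step(s) → NF |V|=2 |E|=2 V={0:A, 1:D} E=0-p->0 0-q->1
branch R2-first: apply at {0↦4, 1↦3} → |E|=6, then 1 more step(s) → NF |V|=5 |E|=3 V={0:A, 1:D, 2:C, 3:C, 4:C} E=0-p->0 0-q->1 4-p->2
graphs not isomorphic

Answer: NO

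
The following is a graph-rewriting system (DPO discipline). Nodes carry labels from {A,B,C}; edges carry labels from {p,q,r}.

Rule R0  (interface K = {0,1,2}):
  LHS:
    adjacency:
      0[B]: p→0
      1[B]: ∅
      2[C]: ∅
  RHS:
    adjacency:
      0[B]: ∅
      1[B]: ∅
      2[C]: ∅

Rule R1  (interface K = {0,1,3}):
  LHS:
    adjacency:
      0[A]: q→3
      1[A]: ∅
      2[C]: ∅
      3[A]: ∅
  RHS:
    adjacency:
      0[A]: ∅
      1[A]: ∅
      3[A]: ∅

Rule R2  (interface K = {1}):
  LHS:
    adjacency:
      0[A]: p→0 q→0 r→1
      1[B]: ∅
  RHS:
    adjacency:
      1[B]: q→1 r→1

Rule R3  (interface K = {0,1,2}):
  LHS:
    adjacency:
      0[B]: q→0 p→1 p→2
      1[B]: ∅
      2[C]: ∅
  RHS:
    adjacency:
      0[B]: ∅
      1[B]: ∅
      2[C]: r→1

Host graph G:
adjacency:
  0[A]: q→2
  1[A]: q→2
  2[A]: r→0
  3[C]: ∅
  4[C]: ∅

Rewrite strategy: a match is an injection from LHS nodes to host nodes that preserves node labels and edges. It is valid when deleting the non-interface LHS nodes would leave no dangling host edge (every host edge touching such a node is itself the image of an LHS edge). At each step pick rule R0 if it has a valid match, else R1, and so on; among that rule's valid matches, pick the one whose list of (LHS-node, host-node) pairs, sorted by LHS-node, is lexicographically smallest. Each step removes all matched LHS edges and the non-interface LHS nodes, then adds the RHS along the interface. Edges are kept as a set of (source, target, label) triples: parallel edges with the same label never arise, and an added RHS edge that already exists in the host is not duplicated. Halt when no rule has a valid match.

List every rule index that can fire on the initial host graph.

R0: no valid match — LHS pattern not found
R1: 4 valid matches — {0↦0, 1↦1, 2↦3, 3↦2}, {0↦0, 1↦1, 2↦4, 3↦2}, {0↦1, 1↦0, 2↦3, 3↦2} (+1 more)
R2: no valid match — LHS pattern not found
R3: no valid match — LHS pattern not found

Answer: [R1]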